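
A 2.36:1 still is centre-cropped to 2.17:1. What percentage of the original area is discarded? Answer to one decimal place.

8.1%

2.17:1 is narrower than 2.36:1, so the crop keeps the full height and trims the width.
(2.170)/(2.360) ≈ 0.919 of the area survives, leaving 8.05% discarded.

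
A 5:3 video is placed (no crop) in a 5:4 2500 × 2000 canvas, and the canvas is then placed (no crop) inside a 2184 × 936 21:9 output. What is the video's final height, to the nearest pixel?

First fit — 5:3 into 2500×2000 spans the width: 2500.00 × 1500.00.
Second fit — the 5:4 canvas into 2184×936 spans the height: 1170.00 × 936.00 (×0.4680 from 2500×2000).
Applying the same ×0.4680: 1500.00 → 702.00.

702 px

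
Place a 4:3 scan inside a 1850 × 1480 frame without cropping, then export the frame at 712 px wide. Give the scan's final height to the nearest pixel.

534 px

In the 1850×1480 frame the scan fills the width: height = 1850 × 3/4 ≈ 1387.50 px.
The frame scales by 712/1850 = 0.3849; 1387.50 × 0.3849 ≈ 534.00 px.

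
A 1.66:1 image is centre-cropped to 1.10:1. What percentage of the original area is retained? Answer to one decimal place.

66.3%

The height stays; only width is cut (since 1.10:1 is narrower than 1.66:1).
(1.100)/(1.660) ≈ 0.663 of the area survives.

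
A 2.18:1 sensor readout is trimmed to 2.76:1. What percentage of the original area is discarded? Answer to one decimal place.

21.0%

2.76:1 is wider than 2.18:1, so the crop keeps the full width and trims the height.
Fraction kept = (2.180)/(2.760) ≈ 78.99%, so 21.01% is lost.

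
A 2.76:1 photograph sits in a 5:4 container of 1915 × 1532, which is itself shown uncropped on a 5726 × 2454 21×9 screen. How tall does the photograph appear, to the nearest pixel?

1111 px

Inside the 1915×1532 canvas the photograph is width-limited at 1915.00 × 693.84.
Second fit — the 5:4 canvas into 5726×2454 spans the height: 3067.50 × 2454.00 (×1.6018 from 1915×1532).
So the photograph's height is 693.84 × 1.6018 ≈ 1111.41.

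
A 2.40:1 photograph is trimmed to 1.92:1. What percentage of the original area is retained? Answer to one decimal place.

80.0%

1.92:1 is narrower than 2.40:1, so the crop keeps the full height and trims the width.
(1.920)/(2.400) ≈ 0.800 of the area survives.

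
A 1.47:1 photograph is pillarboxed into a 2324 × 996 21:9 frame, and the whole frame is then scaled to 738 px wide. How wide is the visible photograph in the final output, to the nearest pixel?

465 px

In the 2324×996 frame the photograph fills the height: width = 996 × 1.470 ≈ 1464.12 px.
The frame scales by 738/2324 = 0.3176; 1464.12 × 0.3176 ≈ 464.94 px.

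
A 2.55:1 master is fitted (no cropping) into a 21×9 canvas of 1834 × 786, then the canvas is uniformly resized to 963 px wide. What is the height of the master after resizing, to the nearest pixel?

In the 1834×786 frame the master fills the width: height = 1834 / 2.550 ≈ 719.22 px.
Scaling 1834 → 963 is ×0.5251, so the height becomes 719.22 × 0.5251 ≈ 377.65 px.

378 px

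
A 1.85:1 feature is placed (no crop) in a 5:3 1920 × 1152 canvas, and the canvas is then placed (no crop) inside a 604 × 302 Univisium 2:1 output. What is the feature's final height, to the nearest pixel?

272 px

First fit — 1.85:1 into 1920×1152 spans the width: 1920.00 × 1037.84.
The 5:3 canvas is height-limited in 604×302, giving 503.33 × 302.00; scale factor 0.2622.
Applying the same ×0.2622: 1037.84 → 272.07.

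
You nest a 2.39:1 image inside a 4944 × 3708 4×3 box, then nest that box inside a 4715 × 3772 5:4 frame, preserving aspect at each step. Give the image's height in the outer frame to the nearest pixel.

1973 px

First fit — 2.39:1 into 4944×3708 spans the width: 4944.00 × 2068.62.
Second fit — the 4×3 canvas into 4715×3772 spans the width: 4715.00 × 3536.25 (×0.9537 from 4944×3708).
Applying the same ×0.9537: 2068.62 → 1972.80.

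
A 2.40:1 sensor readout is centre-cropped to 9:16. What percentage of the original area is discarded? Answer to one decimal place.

76.6%

9:16 is narrower than 2.40:1, so the crop keeps the full height and trims the width.
(0.562)/(2.400) ≈ 0.234 of the area survives, leaving 76.56% discarded.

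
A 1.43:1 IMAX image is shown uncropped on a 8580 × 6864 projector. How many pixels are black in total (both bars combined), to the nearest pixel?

1.43:1 IMAX (1.430) > 5:4 (1.250), so the image fills the width.
The image is 8580 / 1.430 ≈ 6000.0000 px tall.
Leftover height: 6864 − 6000.0000 = 864.0000 px.
Across the 8580-px span: 864.0000 × 8580 ≈ 7413120 px.

7413120 pixels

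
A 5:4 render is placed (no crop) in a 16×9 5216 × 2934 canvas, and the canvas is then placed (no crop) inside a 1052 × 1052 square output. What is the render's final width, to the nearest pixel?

First fit — 5:4 into 5216×2934 spans the height: 3667.50 × 2934.00.
Second fit — the 16×9 canvas into 1052×1052 spans the width: 1052.00 × 591.75 (×0.2017 from 5216×2934).
So the render's width is 3667.50 × 0.2017 ≈ 739.69.

740 px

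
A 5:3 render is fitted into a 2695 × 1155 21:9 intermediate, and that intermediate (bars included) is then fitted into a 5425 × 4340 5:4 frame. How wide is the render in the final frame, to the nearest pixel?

First fit — 5:3 into 2695×1155 spans the height: 1925.00 × 1155.00.
21:9 in 5425×4340: fills the width, so the intermediate becomes 5425.00 × 2325.00 — a scale of ×2.0130.
So the render's width is 1925.00 × 2.0130 ≈ 3875.00.

3875 px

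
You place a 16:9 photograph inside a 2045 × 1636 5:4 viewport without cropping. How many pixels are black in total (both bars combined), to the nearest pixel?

993231 pixels

16:9 is wider than 5:4, so it spans the full width.
The photograph is 2045 × 9/16 ≈ 1150.3125 px tall.
Leftover height: 1636 − 1150.3125 = 485.6875 px.
Across the 2045-px span: 485.6875 × 2045 ≈ 993231 px.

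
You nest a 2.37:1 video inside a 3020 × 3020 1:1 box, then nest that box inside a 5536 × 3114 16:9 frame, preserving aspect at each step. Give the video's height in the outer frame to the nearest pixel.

1314 px

First fit — 2.37:1 into 3020×3020 spans the width: 3020.00 × 1274.26.
Second fit — the 1:1 canvas into 5536×3114 spans the height: 3114.00 × 3114.00 (×1.0311 from 3020×3020).
The video scales with it: height 1274.26 × 1.0311 ≈ 1313.92.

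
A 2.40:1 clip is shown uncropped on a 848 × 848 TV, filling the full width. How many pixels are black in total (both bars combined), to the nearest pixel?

419477 pixels

The clip is 848 / 2.400 ≈ 353.3333 px tall.
848 − 353.3333 = 494.6667 px of bars.
Bar area = 494.6667 × 848 ≈ 419477 px.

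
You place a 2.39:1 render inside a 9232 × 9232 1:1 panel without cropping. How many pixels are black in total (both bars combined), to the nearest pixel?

49568810 pixels

2.39:1 is wider than 1:1, so it spans the full width.
Content height = 9232 / 2.390 ≈ 3862.7615 px.
9232 − 3862.7615 = 5369.2385 px of bars.
Across the 9232-px span: 5369.2385 × 9232 ≈ 49568810 px.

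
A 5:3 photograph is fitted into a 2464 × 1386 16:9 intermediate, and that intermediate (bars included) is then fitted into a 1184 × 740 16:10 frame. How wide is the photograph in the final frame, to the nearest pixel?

1110 px

Inside the 2464×1386 canvas the photograph is height-limited at 2310.00 × 1386.00.
16:9 in 1184×740: fills the width, so the intermediate becomes 1184.00 × 666.00 — a scale of ×0.4805.
Applying the same ×0.4805: 2310.00 → 1110.00.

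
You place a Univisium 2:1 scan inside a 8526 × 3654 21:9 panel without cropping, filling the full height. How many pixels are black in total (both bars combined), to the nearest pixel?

Content width = 3654 × 2/1 ≈ 7308.0000 px.
8526 − 7308.0000 = 1218.0000 px of bars.
Across the 3654-px span: 1218.0000 × 3654 ≈ 4450572 px.

4450572 pixels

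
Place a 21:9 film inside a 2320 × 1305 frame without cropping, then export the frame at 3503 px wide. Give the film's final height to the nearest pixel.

1501 px

Fitted into 2320×1305, the film spans the width; its height is 2320 × 9/21 ≈ 994.29 px.
The frame scales by 3503/2320 = 1.5099; 994.29 × 1.5099 ≈ 1501.29 px.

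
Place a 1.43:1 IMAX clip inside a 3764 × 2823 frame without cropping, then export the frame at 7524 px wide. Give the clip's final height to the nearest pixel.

5262 px

Fitted into 3764×2823, the clip spans the width; its height is 3764 / 1.430 ≈ 2632.17 px.
The frame scales by 7524/3764 = 1.9989; 2632.17 × 1.9989 ≈ 5261.54 px.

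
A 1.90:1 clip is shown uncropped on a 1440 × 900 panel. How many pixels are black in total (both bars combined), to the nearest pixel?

204632 pixels

Since 1.900 > 1.600, the clip is width-limited.
Content height = 1440 / 1.900 ≈ 757.8947 px.
Leftover height: 900 − 757.8947 = 142.1053 px.
Bar area = 142.1053 × 1440 ≈ 204632 px.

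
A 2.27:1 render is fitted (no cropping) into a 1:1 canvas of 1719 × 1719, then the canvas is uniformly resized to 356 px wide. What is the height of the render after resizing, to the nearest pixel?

157 px

In the 1719×1719 frame the render fills the width: height = 1719 / 2.270 ≈ 757.27 px.
The frame scales by 356/1719 = 0.2071; 757.27 × 0.2071 ≈ 156.83 px.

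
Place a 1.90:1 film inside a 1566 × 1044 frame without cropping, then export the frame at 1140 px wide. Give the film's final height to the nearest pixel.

600 px

At 1566×1044 the film is width-limited, so height = 1566 / 1.900 ≈ 824.21 px.
Scaling 1566 → 1140 is ×0.7280, so the height becomes 824.21 × 0.7280 ≈ 600.00 px.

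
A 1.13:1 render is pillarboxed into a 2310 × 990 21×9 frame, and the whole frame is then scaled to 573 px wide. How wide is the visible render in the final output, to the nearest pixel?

277 px

At 2310×990 the render is height-limited, so width = 990 × 1.130 ≈ 1118.70 px.
The frame scales by 573/2310 = 0.2481; 1118.70 × 0.2481 ≈ 277.50 px.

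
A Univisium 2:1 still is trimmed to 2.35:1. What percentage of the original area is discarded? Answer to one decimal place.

2.35:1 is wider than Univisium 2:1, so the crop keeps the full width and trims the height.
Area ratio = (2.000)/(2.350) = 85.11%; the remaining 14.89% is cropped out.

14.9%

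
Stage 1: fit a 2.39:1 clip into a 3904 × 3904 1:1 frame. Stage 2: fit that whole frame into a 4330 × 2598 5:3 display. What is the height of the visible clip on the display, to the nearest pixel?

Inside the 3904×3904 canvas the clip is width-limited at 3904.00 × 1633.47.
The 1:1 canvas is height-limited in 4330×2598, giving 2598.00 × 2598.00; scale factor 0.6655.
So the clip's height is 1633.47 × 0.6655 ≈ 1087.03.

1087 px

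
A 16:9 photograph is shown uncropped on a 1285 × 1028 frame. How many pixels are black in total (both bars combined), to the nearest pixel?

392166 pixels

16:9 is wider than 5:4, so it spans the full width.
That makes the image 722.8125 px tall (1285 × 9/16).
1028 − 722.8125 = 305.1875 px of bars.
Bar area = 305.1875 × 1285 ≈ 392166 px.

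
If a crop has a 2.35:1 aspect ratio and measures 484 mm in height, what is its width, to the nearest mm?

1137 mm

At 2.35:1, 484 × 2.350 ≈ 1137.40.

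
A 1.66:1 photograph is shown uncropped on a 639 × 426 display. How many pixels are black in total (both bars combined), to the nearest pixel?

1.66:1 is wider than 3:2, so it spans the full width.
That makes the image 384.9398 px tall (639 / 1.660).
Leftover height: 426 − 384.9398 = 41.0602 px.
That's 41.0602 × 639 ≈ 26237 black pixels.

26237 pixels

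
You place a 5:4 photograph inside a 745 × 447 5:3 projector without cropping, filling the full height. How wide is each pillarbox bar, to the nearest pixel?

93 px

Content width = 447 × 5/4 ≈ 558.75 px.
Leftover width: 745 − 558.75 = 186.25 px → 93.12 each side.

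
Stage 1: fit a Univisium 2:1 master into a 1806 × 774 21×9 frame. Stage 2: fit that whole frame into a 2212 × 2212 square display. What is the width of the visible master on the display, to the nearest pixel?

1896 px

Inside the 1806×774 canvas the master is height-limited at 1548.00 × 774.00.
Second fit — the 21×9 canvas into 2212×2212 spans the width: 2212.00 × 948.00 (×1.2248 from 1806×774).
The master scales with it: width 1548.00 × 1.2248 ≈ 1896.00.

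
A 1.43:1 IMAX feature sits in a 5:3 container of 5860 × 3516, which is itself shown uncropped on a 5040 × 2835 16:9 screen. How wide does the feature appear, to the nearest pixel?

Inside the 5860×3516 canvas the feature is height-limited at 5027.88 × 3516.00.
Second fit — the 5:3 canvas into 5040×2835 spans the height: 4725.00 × 2835.00 (×0.8063 from 5860×3516).
Applying the same ×0.8063: 5027.88 → 4054.05.

4054 px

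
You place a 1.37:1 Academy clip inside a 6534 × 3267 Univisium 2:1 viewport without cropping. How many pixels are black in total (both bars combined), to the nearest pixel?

6724172 pixels

Since 1.370 < 2.000, the clip is height-limited.
The clip is 3267 × 1.370 ≈ 4475.7900 px wide.
Black = 6534 − 4475.7900 = 2058.2100 px.
Bar area = 2058.2100 × 3267 ≈ 6724172 px.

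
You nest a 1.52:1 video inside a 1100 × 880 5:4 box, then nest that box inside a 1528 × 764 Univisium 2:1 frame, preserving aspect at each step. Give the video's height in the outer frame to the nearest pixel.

628 px

1.52:1 in 1100×880: fills the width, so the video is 1100.00 × 723.68.
The 5:4 canvas is height-limited in 1528×764, giving 955.00 × 764.00; scale factor 0.8682.
So the video's height is 723.68 × 0.8682 ≈ 628.29.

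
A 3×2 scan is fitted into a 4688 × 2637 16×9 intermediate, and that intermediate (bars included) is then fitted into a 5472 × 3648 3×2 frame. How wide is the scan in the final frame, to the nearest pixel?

4617 px

3×2 in 4688×2637: fills the height, so the scan is 3955.50 × 2637.00.
The 16×9 canvas is width-limited in 5472×3648, giving 5472.00 × 3078.00; scale factor 1.1672.
The scan scales with it: width 3955.50 × 1.1672 ≈ 4617.00.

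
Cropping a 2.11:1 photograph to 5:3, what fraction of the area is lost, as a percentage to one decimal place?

Going from 2.11:1 to 5:3 means cutting width while keeping height.
Area ratio = (1.667)/(2.110) = 78.99%; the remaining 21.01% is cropped out.

21.0%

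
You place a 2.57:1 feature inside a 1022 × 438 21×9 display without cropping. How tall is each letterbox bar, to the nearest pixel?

2.57:1 (2.570) > 21×9 (2.333), so the feature fills the width.
The feature is 1022 / 2.570 ≈ 397.67 px tall.
438 − 397.67 = 40.33 px of bars (20.17 each).

20 px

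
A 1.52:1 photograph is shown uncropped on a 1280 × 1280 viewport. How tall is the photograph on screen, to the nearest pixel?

842 px

1.52:1 (1.520) > square (1.000), so the photograph fills the width.
The photograph is 1280 / 1.520 ≈ 842.11 px tall.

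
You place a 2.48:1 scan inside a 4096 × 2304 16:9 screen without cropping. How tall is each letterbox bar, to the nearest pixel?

326 px

2.48:1 (2.480) > 16:9 (1.778), so the scan fills the width.
That makes the image 1651.61 px tall (4096 / 2.480).
2304 − 1651.61 = 652.39 px of bars (326.19 each).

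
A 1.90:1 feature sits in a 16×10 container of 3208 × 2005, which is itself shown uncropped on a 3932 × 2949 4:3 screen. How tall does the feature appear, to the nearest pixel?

1.90:1 in 3208×2005: fills the width, so the feature is 3208.00 × 1688.42.
Second fit — the 16×10 canvas into 3932×2949 spans the width: 3932.00 × 2457.50 (×1.2257 from 3208×2005).
Applying the same ×1.2257: 1688.42 → 2069.47.

2069 px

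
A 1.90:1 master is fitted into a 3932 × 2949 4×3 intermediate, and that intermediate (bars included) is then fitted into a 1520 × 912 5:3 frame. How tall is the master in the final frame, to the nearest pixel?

640 px

First fit — 1.90:1 into 3932×2949 spans the width: 3932.00 × 2069.47.
Second fit — the 4×3 canvas into 1520×912 spans the height: 1216.00 × 912.00 (×0.3093 from 3932×2949).
So the master's height is 2069.47 × 0.3093 ≈ 640.00.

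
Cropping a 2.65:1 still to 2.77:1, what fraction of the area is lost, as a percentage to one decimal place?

2.77:1 is wider than 2.65:1, so the crop keeps the full width and trims the height.
Fraction kept = (2.650)/(2.770) ≈ 95.67%, so 4.33% is lost.

4.3%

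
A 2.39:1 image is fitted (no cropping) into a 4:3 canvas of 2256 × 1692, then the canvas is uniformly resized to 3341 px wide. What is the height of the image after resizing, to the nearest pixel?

1398 px

Fitted into 2256×1692, the image spans the width; its height is 2256 / 2.390 ≈ 943.93 px.
Scaling 2256 → 3341 is ×1.4809, so the height becomes 943.93 × 1.4809 ≈ 1397.91 px.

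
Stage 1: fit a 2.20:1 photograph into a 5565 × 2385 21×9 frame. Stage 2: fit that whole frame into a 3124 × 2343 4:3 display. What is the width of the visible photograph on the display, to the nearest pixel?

2.20:1 in 5565×2385: fills the height, so the photograph is 5247.00 × 2385.00.
Second fit — the 21×9 canvas into 3124×2343 spans the width: 3124.00 × 1338.86 (×0.5614 from 5565×2385).
The photograph scales with it: width 5247.00 × 0.5614 ≈ 2945.49.

2945 px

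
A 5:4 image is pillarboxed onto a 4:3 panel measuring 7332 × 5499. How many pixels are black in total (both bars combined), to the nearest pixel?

5:4 is narrower than 4:3, so it spans the full height.
Content width = 5499 × 5/4 ≈ 6873.7500 px.
7332 − 6873.7500 = 458.2500 px of bars.
Across the 5499-px span: 458.2500 × 5499 ≈ 2519917 px.

2519917 pixels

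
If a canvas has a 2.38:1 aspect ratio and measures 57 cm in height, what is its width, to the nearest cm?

57 × 2.380 = 135.66.

136 cm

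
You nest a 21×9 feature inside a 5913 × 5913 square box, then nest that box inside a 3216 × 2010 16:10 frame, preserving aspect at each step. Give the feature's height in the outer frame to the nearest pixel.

First fit — 21×9 into 5913×5913 spans the width: 5913.00 × 2534.14.
The square canvas is height-limited in 3216×2010, giving 2010.00 × 2010.00; scale factor 0.3399.
The feature scales with it: height 2534.14 × 0.3399 ≈ 861.43.

861 px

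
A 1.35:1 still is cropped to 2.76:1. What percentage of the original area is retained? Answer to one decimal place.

48.9%

2.76:1 is wider than 1.35:1, so the crop keeps the full width and trims the height.
(1.350)/(2.760) ≈ 0.489 of the area survives.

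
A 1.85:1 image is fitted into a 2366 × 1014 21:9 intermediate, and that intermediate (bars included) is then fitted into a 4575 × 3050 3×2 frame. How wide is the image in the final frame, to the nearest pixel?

3627 px

Inside the 2366×1014 canvas the image is height-limited at 1875.90 × 1014.00.
The 21:9 canvas is width-limited in 4575×3050, giving 4575.00 × 1960.71; scale factor 1.9336.
The image scales with it: width 1875.90 × 1.9336 ≈ 3627.32.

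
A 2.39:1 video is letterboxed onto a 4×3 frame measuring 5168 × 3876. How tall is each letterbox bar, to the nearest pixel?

2.39:1 (2.390) > 4×3 (1.333), so the video fills the width.
That makes the image 2162.34 px tall (5168 / 2.390).
Leftover height: 3876 − 2162.34 = 1713.66 px → 856.83 each side.

857 px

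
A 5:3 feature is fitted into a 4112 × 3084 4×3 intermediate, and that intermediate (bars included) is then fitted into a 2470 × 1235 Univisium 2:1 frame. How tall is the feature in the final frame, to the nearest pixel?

First fit — 5:3 into 4112×3084 spans the width: 4112.00 × 2467.20.
The 4×3 canvas is height-limited in 2470×1235, giving 1646.67 × 1235.00; scale factor 0.4005.
Applying the same ×0.4005: 2467.20 → 988.00.

988 px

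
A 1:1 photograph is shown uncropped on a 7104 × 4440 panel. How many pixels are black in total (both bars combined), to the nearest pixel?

Since 1.000 < 1.600, the photograph is height-limited.
The photograph is 4440 × 1/1 ≈ 4440.0000 px wide.
7104 − 4440.0000 = 2664.0000 px of bars.
Bar area = 2664.0000 × 4440 ≈ 11828160 px.

11828160 pixels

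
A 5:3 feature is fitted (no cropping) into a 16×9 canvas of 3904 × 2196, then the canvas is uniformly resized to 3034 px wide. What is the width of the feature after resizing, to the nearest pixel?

At 3904×2196 the feature is height-limited, so width = 2196 × 5/3 ≈ 3660.00 px.
Scaling 3904 → 3034 is ×0.7772, so the width becomes 3660.00 × 0.7772 ≈ 2844.38 px.

2844 px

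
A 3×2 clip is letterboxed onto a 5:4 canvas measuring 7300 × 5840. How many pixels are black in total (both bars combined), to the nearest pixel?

7105333 pixels

3×2 (1.500) > 5:4 (1.250), so the clip fills the width.
The clip is 7300 × 2/3 ≈ 4866.6667 px tall.
Black = 5840 − 4866.6667 = 973.3333 px.
Across the 7300-px span: 973.3333 × 7300 ≈ 7105333 px.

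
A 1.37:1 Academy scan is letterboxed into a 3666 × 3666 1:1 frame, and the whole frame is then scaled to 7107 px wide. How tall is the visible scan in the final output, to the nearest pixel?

In the 3666×3666 frame the scan fills the width: height = 3666 / 1.370 ≈ 2675.91 px.
The frame scales by 7107/3666 = 1.9386; 2675.91 × 1.9386 ≈ 5187.59 px.

5188 px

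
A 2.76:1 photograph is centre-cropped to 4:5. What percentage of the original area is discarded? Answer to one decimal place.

71.0%

4:5 is narrower than 2.76:1, so the crop keeps the full height and trims the width.
(0.800)/(2.760) ≈ 0.290 of the area survives, leaving 71.01% discarded.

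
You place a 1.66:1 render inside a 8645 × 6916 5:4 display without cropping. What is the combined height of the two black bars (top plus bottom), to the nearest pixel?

1708 px

Since 1.660 > 1.250, the render is width-limited.
That makes the image 5207.83 px tall (8645 / 1.660).
Leftover height: 6916 − 5207.83 = 1708.17 px.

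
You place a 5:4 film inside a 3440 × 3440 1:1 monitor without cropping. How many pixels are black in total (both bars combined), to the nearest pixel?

2366720 pixels

5:4 is wider than 1:1, so it spans the full width.
Content height = 3440 × 4/5 ≈ 2752.0000 px.
Black = 3440 − 2752.0000 = 688.0000 px.
Across the 3440-px span: 688.0000 × 3440 ≈ 2366720 px.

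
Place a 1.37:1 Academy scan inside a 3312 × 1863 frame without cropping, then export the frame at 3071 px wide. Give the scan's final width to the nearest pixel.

2367 px

Fitted into 3312×1863, the scan spans the height; its width is 1863 × 1.370 ≈ 2552.31 px.
The frame scales by 3071/3312 = 0.9272; 2552.31 × 0.9272 ≈ 2366.59 px.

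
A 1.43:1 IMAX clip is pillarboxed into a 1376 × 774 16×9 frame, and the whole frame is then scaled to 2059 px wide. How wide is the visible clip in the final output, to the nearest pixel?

At 1376×774 the clip is height-limited, so width = 774 × 1.430 ≈ 1106.82 px.
Scaling 1376 → 2059 is ×1.4964, so the width becomes 1106.82 × 1.4964 ≈ 1656.21 px.

1656 px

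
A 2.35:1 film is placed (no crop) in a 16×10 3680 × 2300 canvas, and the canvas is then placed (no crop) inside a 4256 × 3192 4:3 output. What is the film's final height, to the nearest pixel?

First fit — 2.35:1 into 3680×2300 spans the width: 3680.00 × 1565.96.
16×10 in 4256×3192: fills the width, so the intermediate becomes 4256.00 × 2660.00 — a scale of ×1.1565.
So the film's height is 1565.96 × 1.1565 ≈ 1811.06.

1811 px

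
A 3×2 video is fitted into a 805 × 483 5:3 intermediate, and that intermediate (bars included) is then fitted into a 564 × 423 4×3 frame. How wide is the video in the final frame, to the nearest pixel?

508 px

Inside the 805×483 canvas the video is height-limited at 724.50 × 483.00.
Second fit — the 5:3 canvas into 564×423 spans the width: 564.00 × 338.40 (×0.7006 from 805×483).
Applying the same ×0.7006: 724.50 → 507.60.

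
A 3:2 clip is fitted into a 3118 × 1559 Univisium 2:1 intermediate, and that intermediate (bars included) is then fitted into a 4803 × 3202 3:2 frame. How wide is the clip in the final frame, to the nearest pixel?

3602 px

Inside the 3118×1559 canvas the clip is height-limited at 2338.50 × 1559.00.
Second fit — the Univisium 2:1 canvas into 4803×3202 spans the width: 4803.00 × 2401.50 (×1.5404 from 3118×1559).
Applying the same ×1.5404: 2338.50 → 3602.25.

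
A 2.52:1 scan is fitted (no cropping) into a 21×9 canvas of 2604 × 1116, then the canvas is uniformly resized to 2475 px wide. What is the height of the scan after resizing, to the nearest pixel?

982 px

At 2604×1116 the scan is width-limited, so height = 2604 / 2.520 ≈ 1033.33 px.
The frame scales by 2475/2604 = 0.9505; 1033.33 × 0.9505 ≈ 982.14 px.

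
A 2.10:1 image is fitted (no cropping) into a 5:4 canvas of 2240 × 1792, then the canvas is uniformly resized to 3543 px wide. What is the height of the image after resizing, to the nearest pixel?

1687 px

In the 2240×1792 frame the image fills the width: height = 2240 / 2.100 ≈ 1066.67 px.
Resizing to 3543 px wide multiplies everything by 1.5817: 1066.67 → 1687.14 px.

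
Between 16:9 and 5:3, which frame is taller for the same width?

5:3

16:9 = 1.778 and 5:3 = 1.667; 1.778 > 1.667. The smaller width-to-height ratio is the taller frame.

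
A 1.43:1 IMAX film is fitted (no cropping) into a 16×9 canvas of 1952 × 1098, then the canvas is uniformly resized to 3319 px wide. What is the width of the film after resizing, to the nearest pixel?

In the 1952×1098 frame the film fills the height: width = 1098 × 1.430 ≈ 1570.14 px.
Resizing to 3319 px wide multiplies everything by 1.7003: 1570.14 → 2669.72 px.

2670 px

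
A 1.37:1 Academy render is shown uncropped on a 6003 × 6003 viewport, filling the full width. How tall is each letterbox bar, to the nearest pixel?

The render is 6003 / 1.370 ≈ 4381.75 px tall.
Black = 6003 − 4381.75 = 1621.25 px, or 810.62 per bar.

811 px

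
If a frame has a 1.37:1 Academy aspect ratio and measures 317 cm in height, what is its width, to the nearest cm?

Width = 317 × 1.370 = 434.29.

434 cm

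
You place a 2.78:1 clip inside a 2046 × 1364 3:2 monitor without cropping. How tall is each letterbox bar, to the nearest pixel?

314 px

2.78:1 is wider than 3:2, so it spans the full width.
That makes the image 735.97 px tall (2046 / 2.780).
Leftover height: 1364 − 735.97 = 628.03 px → 314.01 each side.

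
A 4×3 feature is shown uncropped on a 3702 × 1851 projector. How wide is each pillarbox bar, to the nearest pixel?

Since 1.333 < 2.000, the feature is height-limited.
That makes the image 2468.00 px wide (1851 × 4/3).
Black = 3702 − 2468.00 = 1234.00 px, or 617.00 per bar.

617 px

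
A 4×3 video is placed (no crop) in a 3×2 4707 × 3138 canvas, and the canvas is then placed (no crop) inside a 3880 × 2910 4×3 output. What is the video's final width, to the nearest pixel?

3449 px

4×3 in 4707×3138: fills the height, so the video is 4184.00 × 3138.00.
The 3×2 canvas is width-limited in 3880×2910, giving 3880.00 × 2586.67; scale factor 0.8243.
The video scales with it: width 4184.00 × 0.8243 ≈ 3448.89.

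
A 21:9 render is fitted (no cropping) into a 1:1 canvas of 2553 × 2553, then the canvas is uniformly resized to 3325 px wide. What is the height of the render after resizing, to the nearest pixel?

1425 px

In the 2553×2553 frame the render fills the width: height = 2553 × 9/21 ≈ 1094.14 px.
Scaling 2553 → 3325 is ×1.3024, so the height becomes 1094.14 × 1.3024 ≈ 1425.00 px.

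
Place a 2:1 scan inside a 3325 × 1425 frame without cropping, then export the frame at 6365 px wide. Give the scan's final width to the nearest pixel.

5456 px

At 3325×1425 the scan is height-limited, so width = 1425 × 2/1 ≈ 2850.00 px.
Resizing to 6365 px wide multiplies everything by 1.9143: 2850.00 → 5455.71 px.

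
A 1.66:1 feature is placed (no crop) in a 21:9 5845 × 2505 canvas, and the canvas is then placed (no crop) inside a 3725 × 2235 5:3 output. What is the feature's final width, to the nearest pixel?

2650 px

First fit — 1.66:1 into 5845×2505 spans the height: 4158.30 × 2505.00.
21:9 in 3725×2235: fills the width, so the intermediate becomes 3725.00 × 1596.43 — a scale of ×0.6373.
So the feature's width is 4158.30 × 0.6373 ≈ 2650.07.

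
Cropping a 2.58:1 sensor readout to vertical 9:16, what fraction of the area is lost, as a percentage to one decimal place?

78.2%

The height stays; only width is cut (since vertical 9:16 is narrower than 2.58:1).
Area ratio = (0.562)/(2.580) = 21.80%; the remaining 78.20% is cropped out.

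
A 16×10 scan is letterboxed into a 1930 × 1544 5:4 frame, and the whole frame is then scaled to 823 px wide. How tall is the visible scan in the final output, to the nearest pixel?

At 1930×1544 the scan is width-limited, so height = 1930 × 10/16 ≈ 1206.25 px.
Resizing to 823 px wide multiplies everything by 0.4264: 1206.25 → 514.38 px.

514 px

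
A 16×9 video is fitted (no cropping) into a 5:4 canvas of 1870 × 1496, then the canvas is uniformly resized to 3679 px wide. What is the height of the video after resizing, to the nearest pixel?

Fitted into 1870×1496, the video spans the width; its height is 1870 × 9/16 ≈ 1051.88 px.
Resizing to 3679 px wide multiplies everything by 1.9674: 1051.88 → 2069.44 px.

2069 px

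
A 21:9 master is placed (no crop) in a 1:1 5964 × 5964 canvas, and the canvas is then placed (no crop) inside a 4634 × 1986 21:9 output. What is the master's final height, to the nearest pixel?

First fit — 21:9 into 5964×5964 spans the width: 5964.00 × 2556.00.
1:1 in 4634×1986: fills the height, so the intermediate becomes 1986.00 × 1986.00 — a scale of ×0.3330.
So the master's height is 2556.00 × 0.3330 ≈ 851.14.

851 px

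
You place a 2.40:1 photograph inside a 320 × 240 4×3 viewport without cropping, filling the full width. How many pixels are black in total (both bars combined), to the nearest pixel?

34133 pixels

That makes the image 133.3333 px tall (320 / 2.400).
Leftover height: 240 − 133.3333 = 106.6667 px.
That's 106.6667 × 320 ≈ 34133 black pixels.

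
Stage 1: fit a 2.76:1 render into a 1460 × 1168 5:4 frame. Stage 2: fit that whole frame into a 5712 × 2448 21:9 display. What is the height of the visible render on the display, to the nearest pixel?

First fit — 2.76:1 into 1460×1168 spans the width: 1460.00 × 528.99.
Second fit — the 5:4 canvas into 5712×2448 spans the height: 3060.00 × 2448.00 (×2.0959 from 1460×1168).
So the render's height is 528.99 × 2.0959 ≈ 1108.70.

1109 px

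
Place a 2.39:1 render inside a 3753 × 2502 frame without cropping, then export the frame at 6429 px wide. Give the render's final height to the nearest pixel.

2690 px

In the 3753×2502 frame the render fills the width: height = 3753 / 2.390 ≈ 1570.29 px.
Resizing to 6429 px wide multiplies everything by 1.7130: 1570.29 → 2689.96 px.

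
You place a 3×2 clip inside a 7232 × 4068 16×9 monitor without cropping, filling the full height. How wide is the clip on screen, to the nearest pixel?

6102 px

Content width = 4068 × 3/2 ≈ 6102.00 px.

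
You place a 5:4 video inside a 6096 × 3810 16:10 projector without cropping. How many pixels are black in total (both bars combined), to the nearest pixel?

5:4 is narrower than 16:10, so it spans the full height.
The video is 3810 × 5/4 ≈ 4762.5000 px wide.
Leftover width: 6096 − 4762.5000 = 1333.5000 px.
Bar area = 1333.5000 × 3810 ≈ 5080635 px.

5080635 pixels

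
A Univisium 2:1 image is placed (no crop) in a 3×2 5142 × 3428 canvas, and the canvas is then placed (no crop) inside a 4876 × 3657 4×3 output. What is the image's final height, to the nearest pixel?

2438 px

First fit — Univisium 2:1 into 5142×3428 spans the width: 5142.00 × 2571.00.
The 3×2 canvas is width-limited in 4876×3657, giving 4876.00 × 3250.67; scale factor 0.9483.
Applying the same ×0.9483: 2571.00 → 2438.00.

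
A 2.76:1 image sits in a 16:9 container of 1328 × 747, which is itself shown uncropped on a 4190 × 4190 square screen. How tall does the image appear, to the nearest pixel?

1518 px

2.76:1 in 1328×747: fills the width, so the image is 1328.00 × 481.16.
Second fit — the 16:9 canvas into 4190×4190 spans the width: 4190.00 × 2356.88 (×3.1551 from 1328×747).
So the image's height is 481.16 × 3.1551 ≈ 1518.12.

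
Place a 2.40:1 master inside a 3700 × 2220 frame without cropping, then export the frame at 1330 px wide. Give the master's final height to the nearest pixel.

554 px

In the 3700×2220 frame the master fills the width: height = 3700 / 2.400 ≈ 1541.67 px.
Scaling 3700 → 1330 is ×0.3595, so the height becomes 1541.67 × 0.3595 ≈ 554.17 px.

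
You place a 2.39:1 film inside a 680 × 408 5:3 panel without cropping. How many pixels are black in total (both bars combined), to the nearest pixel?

2.39:1 is wider than 5:3, so it spans the full width.
That makes the image 284.5188 px tall (680 / 2.390).
Black = 408 − 284.5188 = 123.4812 px.
Bar area = 123.4812 × 680 ≈ 83967 px.

83967 pixels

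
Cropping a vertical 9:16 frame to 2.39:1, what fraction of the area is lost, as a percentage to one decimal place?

76.5%

The width stays; only height is cut (since 2.39:1 is wider than vertical 9:16).
Area ratio = (0.562)/(2.390) = 23.54%; the remaining 76.46% is cropped out.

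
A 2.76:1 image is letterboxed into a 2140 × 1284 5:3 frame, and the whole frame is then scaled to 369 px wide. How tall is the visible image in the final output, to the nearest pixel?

Fitted into 2140×1284, the image spans the width; its height is 2140 / 2.760 ≈ 775.36 px.
Scaling 2140 → 369 is ×0.1724, so the height becomes 775.36 × 0.1724 ≈ 133.70 px.

134 px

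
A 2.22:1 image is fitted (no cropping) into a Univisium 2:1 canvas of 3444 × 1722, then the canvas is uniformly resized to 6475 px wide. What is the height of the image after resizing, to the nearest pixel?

2917 px

In the 3444×1722 frame the image fills the width: height = 3444 / 2.220 ≈ 1551.35 px.
Resizing to 6475 px wide multiplies everything by 1.8801: 1551.35 → 2916.67 px.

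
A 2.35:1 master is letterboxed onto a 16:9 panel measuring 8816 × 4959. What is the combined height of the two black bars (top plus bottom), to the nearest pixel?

2.35:1 (2.350) > 16:9 (1.778), so the master fills the width.
The master is 8816 / 2.350 ≈ 3751.49 px tall.
Black = 4959 − 3751.49 = 1207.51 px.

1208 px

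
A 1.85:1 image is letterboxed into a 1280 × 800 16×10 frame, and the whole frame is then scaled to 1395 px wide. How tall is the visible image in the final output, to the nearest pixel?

Fitted into 1280×800, the image spans the width; its height is 1280 / 1.850 ≈ 691.89 px.
Scaling 1280 → 1395 is ×1.0898, so the height becomes 691.89 × 1.0898 ≈ 754.05 px.

754 px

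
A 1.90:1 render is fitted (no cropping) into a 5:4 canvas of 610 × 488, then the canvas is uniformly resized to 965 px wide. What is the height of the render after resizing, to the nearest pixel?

At 610×488 the render is width-limited, so height = 610 / 1.900 ≈ 321.05 px.
The frame scales by 965/610 = 1.5820; 321.05 × 1.5820 ≈ 507.89 px.

508 px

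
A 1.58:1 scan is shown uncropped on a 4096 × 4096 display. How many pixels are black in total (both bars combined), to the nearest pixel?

6158725 pixels

Since 1.580 > 1.000, the scan is width-limited.
The scan is 4096 / 1.580 ≈ 2592.4051 px tall.
Leftover height: 4096 − 2592.4051 = 1503.5949 px.
Across the 4096-px span: 1503.5949 × 4096 ≈ 6158725 px.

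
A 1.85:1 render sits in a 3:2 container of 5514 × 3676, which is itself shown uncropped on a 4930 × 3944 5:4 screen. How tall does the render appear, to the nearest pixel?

First fit — 1.85:1 into 5514×3676 spans the width: 5514.00 × 2980.54.
Second fit — the 3:2 canvas into 4930×3944 spans the width: 4930.00 × 3286.67 (×0.8941 from 5514×3676).
Applying the same ×0.8941: 2980.54 → 2664.86.

2665 px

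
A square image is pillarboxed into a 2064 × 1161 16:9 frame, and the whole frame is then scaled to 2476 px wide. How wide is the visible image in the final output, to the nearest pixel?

In the 2064×1161 frame the image fills the height: width = 1161 × 1/1 ≈ 1161.00 px.
Scaling 2064 → 2476 is ×1.1996, so the width becomes 1161.00 × 1.1996 ≈ 1392.75 px.

1393 px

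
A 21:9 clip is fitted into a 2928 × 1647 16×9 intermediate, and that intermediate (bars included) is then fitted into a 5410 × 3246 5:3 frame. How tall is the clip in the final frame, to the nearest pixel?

2319 px

21:9 in 2928×1647: fills the width, so the clip is 2928.00 × 1254.86.
16×9 in 5410×3246: fills the width, so the intermediate becomes 5410.00 × 3043.12 — a scale of ×1.8477.
So the clip's height is 1254.86 × 1.8477 ≈ 2318.57.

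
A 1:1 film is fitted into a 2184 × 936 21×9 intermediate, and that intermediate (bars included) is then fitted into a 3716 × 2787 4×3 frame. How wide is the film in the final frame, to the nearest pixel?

1593 px

Inside the 2184×936 canvas the film is height-limited at 936.00 × 936.00.
Second fit — the 21×9 canvas into 3716×2787 spans the width: 3716.00 × 1592.57 (×1.7015 from 2184×936).
Applying the same ×1.7015: 936.00 → 1592.57.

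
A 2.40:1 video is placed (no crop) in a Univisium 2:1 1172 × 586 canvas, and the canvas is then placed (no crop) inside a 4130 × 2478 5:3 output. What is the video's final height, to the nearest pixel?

Inside the 1172×586 canvas the video is width-limited at 1172.00 × 488.33.
The Univisium 2:1 canvas is width-limited in 4130×2478, giving 4130.00 × 2065.00; scale factor 3.5239.
Applying the same ×3.5239: 488.33 → 1720.83.

1721 px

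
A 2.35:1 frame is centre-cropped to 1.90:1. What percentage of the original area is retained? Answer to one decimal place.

80.9%

1.90:1 is narrower than 2.35:1, so the crop keeps the full height and trims the width.
Fraction kept = (1.900)/(2.350) ≈ 80.85%.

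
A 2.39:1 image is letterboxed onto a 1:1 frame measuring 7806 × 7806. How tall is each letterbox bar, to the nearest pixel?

2270 px

Since 2.390 > 1.000, the image is width-limited.
Content height = 7806 / 2.390 ≈ 3266.11 px.
Leftover height: 7806 − 3266.11 = 4539.89 px → 2269.95 each side.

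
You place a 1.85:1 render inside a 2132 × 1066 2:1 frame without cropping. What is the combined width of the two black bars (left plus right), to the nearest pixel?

1.85:1 (1.850) < 2:1 (2.000), so the render fills the height.
Content width = 1066 × 1.850 ≈ 1972.10 px.
Black = 2132 − 1972.10 = 159.90 px.

160 px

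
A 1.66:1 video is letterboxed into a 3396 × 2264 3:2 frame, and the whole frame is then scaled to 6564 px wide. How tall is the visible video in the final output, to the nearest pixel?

3954 px

In the 3396×2264 frame the video fills the width: height = 3396 / 1.660 ≈ 2045.78 px.
Scaling 3396 → 6564 is ×1.9329, so the height becomes 2045.78 × 1.9329 ≈ 3954.22 px.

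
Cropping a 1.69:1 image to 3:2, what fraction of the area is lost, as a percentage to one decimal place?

Going from 1.69:1 to 3:2 means cutting width while keeping height.
Area ratio = (1.500)/(1.690) = 88.76%; the remaining 11.24% is cropped out.

11.2%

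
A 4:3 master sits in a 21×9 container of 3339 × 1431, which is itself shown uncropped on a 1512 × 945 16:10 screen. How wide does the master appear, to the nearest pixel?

864 px

4:3 in 3339×1431: fills the height, so the master is 1908.00 × 1431.00.
21×9 in 1512×945: fills the width, so the intermediate becomes 1512.00 × 648.00 — a scale of ×0.4528.
Applying the same ×0.4528: 1908.00 → 864.00.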